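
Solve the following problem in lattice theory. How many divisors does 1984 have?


Divisors of 1984: [1, 2, 4, 8, 16, 31, 32, 62, 64, 124, 248, 496, 992, 1984]
Count: 14


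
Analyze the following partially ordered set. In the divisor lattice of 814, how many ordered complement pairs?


Complement pair (a,b): a meet b = bottom, a join b = top.
Here: gcd(a,b)=1 and lcm(a,b)=814, i.e. a*b=814 with a,b coprime.
Pairs found: (1,814), (2,407), (11,74), (22,37), ... (4 more)
Total ordered pairs: 8


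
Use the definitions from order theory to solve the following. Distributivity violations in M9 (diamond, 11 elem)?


Distributive law: a ^ (b v c) = (a ^ b) v (a ^ c).
Check all 11^3 = 1331 ordered triples (a,b,c).
  e.g. a=a1, b=a2, c=a3: lhs=a1 != rhs=0
  e.g. a=a1, b=a2, c=a4: lhs=a1 != rhs=0
Total violating triples: 504


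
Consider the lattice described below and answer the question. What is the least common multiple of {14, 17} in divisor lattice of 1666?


In a divisor lattice, join = lcm (least common multiple).
Compute lcm iteratively: start with first element, then lcm(current, next).
Elements: [14, 17]
lcm(14,17) = 238
Final lcm = 238


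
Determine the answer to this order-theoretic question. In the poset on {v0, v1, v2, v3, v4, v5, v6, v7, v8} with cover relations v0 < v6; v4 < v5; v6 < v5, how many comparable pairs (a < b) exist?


A comparable pair {a,b} has a < b or b < a in the order.
Count unordered pairs where one element is strictly below the other.
Examples: {v0,v5}, {v0,v6}, {v4,v5}, {v5,v6}
Total comparable pairs: 4


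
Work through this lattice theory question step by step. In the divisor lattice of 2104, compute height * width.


Height = length of longest chain minus 1; width = size of largest antichain.
A maximum chain: 1 | 263 | 526 | 1052 | 2104  (height 4).
A maximum antichain: {2, 263}  (width 2).
Product = 4 * 2 = 8


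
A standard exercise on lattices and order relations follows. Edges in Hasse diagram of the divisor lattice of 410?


A cover relation a -< b holds when a < b with no c strictly between.
Cover relations:
  1 -< 2
  1 -< 5
  1 -< 41
  2 -< 10
  2 -< 82
  5 -< 10
  5 -< 205
  10 -< 410
  ...4 more
Total: 12


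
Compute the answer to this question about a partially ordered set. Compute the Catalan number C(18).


C(n) = C(2n, n) / (n+1).
C(36, 18) = 9075135300
C(18) = 9075135300 / 19 = 477638700


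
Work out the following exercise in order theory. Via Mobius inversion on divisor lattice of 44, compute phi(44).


phi(n) = n * prod_{p|n} (1 - 1/p).
Prime divisors of 44: [2, 11]
phi(44) = 44 * (1 - 1/2) * (1 - 1/11)
phi(44) = 20


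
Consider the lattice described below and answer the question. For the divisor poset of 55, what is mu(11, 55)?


In a divisor lattice, mu(a,b) = mu(b/a) where mu is the classical Mobius function.
b/a = 55/11 = 5
Prime factorization of 5: primes [5]
5 is squarefree with 1 prime factor(s), so mu(5) = (-1)^1 = -1


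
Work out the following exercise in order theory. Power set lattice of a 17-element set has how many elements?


Power set = 2^n.
2^17 = 131072


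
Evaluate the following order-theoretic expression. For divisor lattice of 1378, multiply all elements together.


Divisors of 1378: [1, 2, 13, 26, 53, 106, 689, 1378]
Product = n^(d(n)/2) = 1378^(8/2)
Product = 3605760445456


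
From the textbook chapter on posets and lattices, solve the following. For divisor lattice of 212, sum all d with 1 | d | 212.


Interval [1,212] in divisors of 212: [1, 2, 4, 53, 106, 212]
Sum = 378


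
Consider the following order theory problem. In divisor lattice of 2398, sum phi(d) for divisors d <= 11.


Divisors of 2398 up to 11: [1, 2, 11]
phi values: [1, 1, 10]
Sum = 12


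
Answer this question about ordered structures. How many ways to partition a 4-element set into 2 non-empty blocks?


S(n,k) = k*S(n-1,k) + S(n-1,k-1).
S(3,2) = 3, S(3,1) = 1
S(4,2) = 2*3 + 1 = 6 + 1
S(4,2) = 7


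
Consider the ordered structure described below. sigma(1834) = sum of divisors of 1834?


sigma(n) = sum of divisors.
Divisors of 1834: [1, 2, 7, 14, 131, 262, 917, 1834]
Sum = 3168


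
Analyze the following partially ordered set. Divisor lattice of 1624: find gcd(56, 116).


In a divisor lattice, meet = gcd (greatest common divisor).
By Euclidean algorithm or factoring: gcd(56,116) = 4


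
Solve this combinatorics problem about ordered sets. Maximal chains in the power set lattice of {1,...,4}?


A maximal chain goes from the minimum element to a maximal element via cover relations.
Counting all min-to-max paths in the cover graph.
Total maximal chains: 24


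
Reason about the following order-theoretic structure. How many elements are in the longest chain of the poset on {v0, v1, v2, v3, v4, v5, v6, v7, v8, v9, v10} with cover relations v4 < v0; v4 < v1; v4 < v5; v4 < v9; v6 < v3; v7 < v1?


A chain is a totally ordered subset; we count the number of elements in a maximum chain.
Compute, for each element x, the size of the longest chain ending at x:
  v2: 1
  v4: 1
  v6: 1
  v7: 1
  v8: 1
  v10: 1
  ...
A maximum chain: v4 < v0
Number of elements in the longest chain: 2


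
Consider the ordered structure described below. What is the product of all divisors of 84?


Divisors of 84: [1, 2, 3, 4, 6, 7, 12, 14, 21, 28, 42, 84]
Product = n^(d(n)/2) = 84^(12/2)
Product = 351298031616


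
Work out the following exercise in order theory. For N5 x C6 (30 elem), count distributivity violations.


Distributive law: a ^ (b v c) = (a ^ b) v (a ^ c).
Check all 30^3 = 27000 ordered triples (a,b,c).
  e.g. a=(b,0), b=(a,0), c=(c,0): lhs=(b,0) != rhs=(a,0)
  e.g. a=(b,0), b=(a,0), c=(c,1): lhs=(b,0) != rhs=(a,0)
Total violating triples: 432


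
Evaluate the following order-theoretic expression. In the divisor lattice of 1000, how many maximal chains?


A maximal chain goes from the minimum element to a maximal element via cover relations.
Counting all min-to-max paths in the cover graph.
Total maximal chains: 20


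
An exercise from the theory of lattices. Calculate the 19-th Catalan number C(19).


C(n) = C(2n, n) / (n+1).
C(38, 19) = 35345263800
C(19) = 35345263800 / 20 = 1767263190


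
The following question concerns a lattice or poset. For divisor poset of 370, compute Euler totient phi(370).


phi(n) = n * prod_{p|n} (1 - 1/p).
Prime divisors of 370: [2, 5, 37]
phi(370) = 370 * (1 - 1/2) * (1 - 1/5) * (1 - 1/37)
phi(370) = 144


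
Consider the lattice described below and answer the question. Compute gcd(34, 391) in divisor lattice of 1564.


In a divisor lattice, meet = gcd (greatest common divisor).
By Euclidean algorithm or factoring: gcd(34,391) = 17


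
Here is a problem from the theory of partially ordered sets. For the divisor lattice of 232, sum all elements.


sigma(n) = sum of divisors.
Divisors of 232: [1, 2, 4, 8, 29, 58, 116, 232]
Sum = 450


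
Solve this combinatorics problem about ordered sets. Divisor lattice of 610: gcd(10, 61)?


Meet=gcd.
gcd(10,61)=1


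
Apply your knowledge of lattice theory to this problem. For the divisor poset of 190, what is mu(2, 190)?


In a divisor lattice, mu(a,b) = mu(b/a) where mu is the classical Mobius function.
b/a = 190/2 = 95
Prime factorization of 95: primes [5, 19]
95 is squarefree with 2 prime factor(s), so mu(95) = (-1)^2 = 1


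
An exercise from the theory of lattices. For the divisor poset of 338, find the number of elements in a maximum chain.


A chain is a totally ordered subset; we count the number of elements in a maximum chain.
Compute, for each element x, the size of the longest chain ending at x:
  1: 1
  2: 2
  13: 2
  169: 3
  26: 3
  338: 4
A maximum chain: 1 < 2 < 26 < 338
Number of elements in the longest chain: 4


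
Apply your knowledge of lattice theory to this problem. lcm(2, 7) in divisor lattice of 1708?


Join=lcm.
gcd(2,7)=1
lcm=14


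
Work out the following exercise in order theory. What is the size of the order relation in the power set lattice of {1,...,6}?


The order relation is {(a,b) : a <= b}, reflexive so it includes (a,a).
Examples: ({},{}), ({},{1,2}), ({},{1,2,3}), ({},{1,2,3,4}), ({},{1,2,3,4,5}), ...
Total ordered pairs: 729


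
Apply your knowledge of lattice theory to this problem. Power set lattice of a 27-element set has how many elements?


Power set = 2^n.
2^27 = 134217728


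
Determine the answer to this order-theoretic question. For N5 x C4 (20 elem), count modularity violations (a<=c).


Modular law: if a <= c then a v (b ^ c) = (a v b) ^ c.
Check all triples (a,b,c) with a <= c among 20 elements.
  e.g. a=(a,0), b=(c,0), c=(b,0): lhs=(a,0) != rhs=(b,0)
  e.g. a=(a,0), b=(c,1), c=(b,0): lhs=(a,0) != rhs=(b,0)
Total violating triples: 40


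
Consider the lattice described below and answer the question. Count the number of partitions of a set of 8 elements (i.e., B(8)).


B(n) = number of set partitions of an n-element set.
B(n) satisfies the recurrence: B(n+1) = sum_k C(n,k)*B(k).
B(8) = 4140


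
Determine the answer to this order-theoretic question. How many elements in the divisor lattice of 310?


Divisors of 310: [1, 2, 5, 10, 31, 62, 155, 310]
Count: 8


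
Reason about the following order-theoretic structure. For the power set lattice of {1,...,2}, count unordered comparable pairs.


A comparable pair {a,b} has a < b or b < a in the order.
Count unordered pairs where one element is strictly below the other.
Examples: {{},{1}}, {{},{2}}, {{},{1,2}}, {{1},{1,2}}, ...
Total comparable pairs: 5


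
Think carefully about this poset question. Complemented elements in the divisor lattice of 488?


An element a is complemented if some b has a meet b = bottom, a join b = top.
a is complemented iff gcd(a, n/a)=1, i.e. a is a unitary divisor of 488.
Complemented elements: 1, 8, 61, 488
Count: 4


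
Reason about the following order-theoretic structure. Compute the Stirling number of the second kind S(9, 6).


S(n,k) = k*S(n-1,k) + S(n-1,k-1).
S(8,6) = 266, S(8,5) = 1050
S(9,6) = 6*266 + 1050 = 1596 + 1050
S(9,6) = 2646


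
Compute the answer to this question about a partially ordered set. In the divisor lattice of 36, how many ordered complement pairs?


Complement pair (a,b): a meet b = bottom, a join b = top.
Here: gcd(a,b)=1 and lcm(a,b)=36, i.e. a*b=36 with a,b coprime.
Pairs found: (1,36), (4,9), (9,4), (36,1)
Total ordered pairs: 4


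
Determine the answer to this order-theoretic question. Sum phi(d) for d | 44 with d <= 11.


Divisors of 44 up to 11: [1, 2, 4, 11]
phi values: [1, 1, 2, 10]
Sum = 14


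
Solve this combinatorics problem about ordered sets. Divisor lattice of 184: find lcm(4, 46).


In a divisor lattice, join = lcm (least common multiple).
gcd(4,46) = 2
lcm(4,46) = 4*46/gcd = 184/2 = 92


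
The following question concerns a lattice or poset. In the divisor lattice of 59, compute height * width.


Height = length of longest chain minus 1; width = size of largest antichain.
A maximum chain: 1 | 59  (height 1).
A maximum antichain: {1}  (width 1).
Product = 1 * 1 = 1


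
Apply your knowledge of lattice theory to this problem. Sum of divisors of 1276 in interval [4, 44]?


Interval [4,44] in divisors of 1276: [4, 44]
Sum = 48


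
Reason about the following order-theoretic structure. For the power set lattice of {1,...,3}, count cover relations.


A cover relation a -< b holds when a < b with no c strictly between.
Cover relations:
  {} -< {1}
  {} -< {2}
  {} -< {3}
  {1} -< {1,2}
  {1} -< {1,3}
  {2} -< {1,2}
  {2} -< {2,3}
  {3} -< {1,3}
  ...4 more
Total: 12


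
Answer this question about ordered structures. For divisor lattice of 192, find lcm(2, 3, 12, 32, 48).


In a divisor lattice, join = lcm (least common multiple).
Compute lcm iteratively: start with first element, then lcm(current, next).
Elements: [2, 3, 12, 32, 48]
lcm(2,3) = 6
lcm(6,12) = 12
lcm(12,32) = 96
lcm(96,48) = 96
Final lcm = 96


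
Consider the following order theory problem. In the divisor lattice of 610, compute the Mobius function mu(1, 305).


In a divisor lattice, mu(a,b) = mu(b/a) where mu is the classical Mobius function.
b/a = 305/1 = 305
Prime factorization of 305: primes [5, 61]
305 is squarefree with 2 prime factor(s), so mu(305) = (-1)^2 = 1


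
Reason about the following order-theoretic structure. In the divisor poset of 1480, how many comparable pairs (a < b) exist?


A comparable pair {a,b} has a < b or b < a in the order.
Count unordered pairs where one element is strictly below the other.
Examples: {1,2}, {1,4}, {1,5}, {1,8}, ...
Total comparable pairs: 74


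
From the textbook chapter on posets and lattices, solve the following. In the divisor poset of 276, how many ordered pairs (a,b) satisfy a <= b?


The order relation is {(a,b) : a <= b}, reflexive so it includes (a,a).
Examples: (1,1), (1,12), (1,138), (1,2), (1,23), ...
Total ordered pairs: 54


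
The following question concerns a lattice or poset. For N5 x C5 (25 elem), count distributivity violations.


Distributive law: a ^ (b v c) = (a ^ b) v (a ^ c).
Check all 25^3 = 15625 ordered triples (a,b,c).
  e.g. a=(b,0), b=(a,0), c=(c,0): lhs=(b,0) != rhs=(a,0)
  e.g. a=(b,0), b=(a,0), c=(c,1): lhs=(b,0) != rhs=(a,0)
Total violating triples: 250


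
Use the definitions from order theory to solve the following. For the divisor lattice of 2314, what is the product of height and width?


Height = length of longest chain minus 1; width = size of largest antichain.
A maximum chain: 1 | 89 | 1157 | 2314  (height 3).
A maximum antichain: {2, 13, 89}  (width 3).
Product = 3 * 3 = 9


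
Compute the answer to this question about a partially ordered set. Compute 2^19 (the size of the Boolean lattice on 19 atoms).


Power set = 2^n.
2^19 = 524288


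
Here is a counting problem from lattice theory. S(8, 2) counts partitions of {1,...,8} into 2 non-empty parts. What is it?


S(n,k) = k*S(n-1,k) + S(n-1,k-1).
S(7,2) = 63, S(7,1) = 1
S(8,2) = 2*63 + 1 = 126 + 1
S(8,2) = 127


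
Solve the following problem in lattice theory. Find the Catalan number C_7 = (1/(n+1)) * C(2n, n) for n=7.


C(n) = C(2n, n) / (n+1).
C(14, 7) = 3432
C(7) = 3432 / 8 = 429


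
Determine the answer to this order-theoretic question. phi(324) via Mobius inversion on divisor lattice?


phi(n) = n * prod_{p|n} (1 - 1/p).
Prime divisors of 324: [2, 3]
phi(324) = 324 * (1 - 1/2) * (1 - 1/3)
phi(324) = 108


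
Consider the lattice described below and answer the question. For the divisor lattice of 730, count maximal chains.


A maximal chain goes from the minimum element to a maximal element via cover relations.
Counting all min-to-max paths in the cover graph.
Total maximal chains: 6


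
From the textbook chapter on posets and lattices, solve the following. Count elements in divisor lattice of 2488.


Divisors of 2488: [1, 2, 4, 8, 311, 622, 1244, 2488]
Count: 8


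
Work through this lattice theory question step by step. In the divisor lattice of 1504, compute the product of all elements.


Divisors of 1504: [1, 2, 4, 8, 16, 32, 47, 94, 188, 376, 752, 1504]
Product = n^(d(n)/2) = 1504^(12/2)
Product = 11574094328649220096


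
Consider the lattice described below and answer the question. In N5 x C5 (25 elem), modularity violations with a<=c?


Modular law: if a <= c then a v (b ^ c) = (a v b) ^ c.
Check all triples (a,b,c) with a <= c among 25 elements.
  e.g. a=(a,0), b=(c,0), c=(b,0): lhs=(a,0) != rhs=(b,0)
  e.g. a=(a,0), b=(c,1), c=(b,0): lhs=(a,0) != rhs=(b,0)
Total violating triples: 75


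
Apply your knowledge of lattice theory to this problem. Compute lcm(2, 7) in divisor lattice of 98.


In a divisor lattice, join = lcm (least common multiple).
gcd(2,7) = 1
lcm(2,7) = 2*7/gcd = 14/1 = 14


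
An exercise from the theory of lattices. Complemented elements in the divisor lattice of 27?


An element a is complemented if some b has a meet b = bottom, a join b = top.
a is complemented iff gcd(a, n/a)=1, i.e. a is a unitary divisor of 27.
Complemented elements: 1, 27
Count: 2


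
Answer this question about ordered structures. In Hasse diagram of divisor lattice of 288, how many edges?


A cover relation a -< b holds when a < b with no c strictly between.
Cover relations:
  1 -< 2
  1 -< 3
  2 -< 4
  2 -< 6
  3 -< 6
  3 -< 9
  4 -< 8
  4 -< 12
  ...19 more
Total: 27


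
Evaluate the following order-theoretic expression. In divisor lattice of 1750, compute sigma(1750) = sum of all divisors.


sigma(n) = sum of divisors.
Divisors of 1750: [1, 2, 5, 7, 10, 14, 25, 35, 50, 70, 125, 175, 250, 350, 875, 1750]
Sum = 3744


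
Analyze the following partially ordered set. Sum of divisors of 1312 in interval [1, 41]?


Interval [1,41] in divisors of 1312: [1, 41]
Sum = 42


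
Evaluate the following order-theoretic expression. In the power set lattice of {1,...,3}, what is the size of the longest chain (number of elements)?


A chain is a totally ordered subset; we count the number of elements in a maximum chain.
Compute, for each element x, the size of the longest chain ending at x:
  {}: 1
  {1}: 2
  {2}: 2
  {3}: 2
  {1,2}: 3
  {1,3}: 3
  ...
A maximum chain: {} < {1} < {1,2} < {1,2,3}
Number of elements in the longest chain: 4


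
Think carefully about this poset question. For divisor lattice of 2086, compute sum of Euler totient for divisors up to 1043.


Divisors of 2086 up to 1043: [1, 2, 7, 14, 149, 298, 1043]
phi values: [1, 1, 6, 6, 148, 148, 888]
Sum = 1198


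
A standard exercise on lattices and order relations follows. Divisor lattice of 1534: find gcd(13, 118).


In a divisor lattice, meet = gcd (greatest common divisor).
By Euclidean algorithm or factoring: gcd(13,118) = 1


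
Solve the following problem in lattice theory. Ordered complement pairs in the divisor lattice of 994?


Complement pair (a,b): a meet b = bottom, a join b = top.
Here: gcd(a,b)=1 and lcm(a,b)=994, i.e. a*b=994 with a,b coprime.
Pairs found: (1,994), (2,497), (7,142), (14,71), ... (4 more)
Total ordered pairs: 8


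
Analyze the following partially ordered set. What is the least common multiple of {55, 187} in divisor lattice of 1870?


In a divisor lattice, join = lcm (least common multiple).
Compute lcm iteratively: start with first element, then lcm(current, next).
Elements: [55, 187]
lcm(55,187) = 935
Final lcm = 935


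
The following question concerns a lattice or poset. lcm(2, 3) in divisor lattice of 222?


Join=lcm.
gcd(2,3)=1
lcm=6


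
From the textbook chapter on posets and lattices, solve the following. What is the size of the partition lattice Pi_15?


B(n) = number of set partitions of an n-element set.
B(n) satisfies the recurrence: B(n+1) = sum_k C(n,k)*B(k).
B(15) = 1382958545


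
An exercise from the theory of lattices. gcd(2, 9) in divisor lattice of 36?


Meet=gcd.
gcd(2,9)=1


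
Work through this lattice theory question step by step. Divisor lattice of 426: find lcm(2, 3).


In a divisor lattice, join = lcm (least common multiple).
gcd(2,3) = 1
lcm(2,3) = 2*3/gcd = 6/1 = 6


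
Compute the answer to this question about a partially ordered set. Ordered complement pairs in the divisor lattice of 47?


Complement pair (a,b): a meet b = bottom, a join b = top.
Here: gcd(a,b)=1 and lcm(a,b)=47, i.e. a*b=47 with a,b coprime.
Pairs found: (1,47), (47,1)
Total ordered pairs: 2


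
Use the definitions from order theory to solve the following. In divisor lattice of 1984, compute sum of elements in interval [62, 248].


Interval [62,248] in divisors of 1984: [62, 124, 248]
Sum = 434


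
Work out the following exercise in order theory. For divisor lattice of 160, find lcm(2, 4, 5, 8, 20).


In a divisor lattice, join = lcm (least common multiple).
Compute lcm iteratively: start with first element, then lcm(current, next).
Elements: [2, 4, 5, 8, 20]
lcm(2,4) = 4
lcm(4,5) = 20
lcm(20,8) = 40
lcm(40,20) = 40
Final lcm = 40


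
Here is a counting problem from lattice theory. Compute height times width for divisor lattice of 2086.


Height = length of longest chain minus 1; width = size of largest antichain.
A maximum chain: 1 | 149 | 1043 | 2086  (height 3).
A maximum antichain: {2, 7, 149}  (width 3).
Product = 3 * 3 = 9


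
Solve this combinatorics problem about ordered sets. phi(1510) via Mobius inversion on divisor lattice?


phi(n) = n * prod_{p|n} (1 - 1/p).
Prime divisors of 1510: [2, 5, 151]
phi(1510) = 1510 * (1 - 1/2) * (1 - 1/5) * (1 - 1/151)
phi(1510) = 600


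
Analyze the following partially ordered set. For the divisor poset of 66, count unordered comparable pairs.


A comparable pair {a,b} has a < b or b < a in the order.
Count unordered pairs where one element is strictly below the other.
Examples: {1,2}, {1,3}, {1,6}, {1,11}, ...
Total comparable pairs: 19


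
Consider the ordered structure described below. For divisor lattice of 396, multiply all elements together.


Divisors of 396: [1, 2, 3, 4, 6, 9, 11, 12, 18, 22, 33, 36, 44, 66, 99, 132, 198, 396]
Product = n^(d(n)/2) = 396^(18/2)
Product = 239473065324351559827456


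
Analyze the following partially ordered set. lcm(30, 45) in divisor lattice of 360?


Join=lcm.
gcd(30,45)=15
lcm=90


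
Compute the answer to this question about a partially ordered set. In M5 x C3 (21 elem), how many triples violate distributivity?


Distributive law: a ^ (b v c) = (a ^ b) v (a ^ c).
Check all 21^3 = 9261 ordered triples (a,b,c).
  e.g. a=(a1,0), b=(a2,0), c=(a3,0): lhs=(a1,0) != rhs=(0,0)
  e.g. a=(a1,0), b=(a2,0), c=(a3,1): lhs=(a1,0) != rhs=(0,0)
Total violating triples: 1620


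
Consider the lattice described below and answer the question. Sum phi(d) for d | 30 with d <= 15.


Divisors of 30 up to 15: [1, 2, 3, 5, 6, 10, 15]
phi values: [1, 1, 2, 4, 2, 4, 8]
Sum = 22


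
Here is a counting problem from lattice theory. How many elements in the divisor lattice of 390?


Divisors of 390: [1, 2, 3, 5, 6, 10, 13, 15, 26, 30, 39, 65, 78, 130, 195, 390]
Count: 16


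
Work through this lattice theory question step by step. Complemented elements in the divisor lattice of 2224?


An element a is complemented if some b has a meet b = bottom, a join b = top.
a is complemented iff gcd(a, n/a)=1, i.e. a is a unitary divisor of 2224.
Complemented elements: 1, 16, 139, 2224
Count: 4


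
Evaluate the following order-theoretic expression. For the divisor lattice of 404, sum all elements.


sigma(n) = sum of divisors.
Divisors of 404: [1, 2, 4, 101, 202, 404]
Sum = 714


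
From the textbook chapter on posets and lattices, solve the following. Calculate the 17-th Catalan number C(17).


C(n) = C(2n, n) / (n+1).
C(34, 17) = 2333606220
C(17) = 2333606220 / 18 = 129644790


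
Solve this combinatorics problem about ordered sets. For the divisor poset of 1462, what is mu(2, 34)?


In a divisor lattice, mu(a,b) = mu(b/a) where mu is the classical Mobius function.
b/a = 34/2 = 17
Prime factorization of 17: primes [17]
17 is squarefree with 1 prime factor(s), so mu(17) = (-1)^1 = -1


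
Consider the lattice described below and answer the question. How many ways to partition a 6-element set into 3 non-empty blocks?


S(n,k) = k*S(n-1,k) + S(n-1,k-1).
S(5,3) = 25, S(5,2) = 15
S(6,3) = 3*25 + 15 = 75 + 15
S(6,3) = 90


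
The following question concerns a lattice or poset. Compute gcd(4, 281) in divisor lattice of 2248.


In a divisor lattice, meet = gcd (greatest common divisor).
By Euclidean algorithm or factoring: gcd(4,281) = 1


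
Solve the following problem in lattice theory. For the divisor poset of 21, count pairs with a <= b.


The order relation is {(a,b) : a <= b}, reflexive so it includes (a,a).
Examples: (1,1), (1,21), (1,3), (1,7), (21,21), ...
Total ordered pairs: 9


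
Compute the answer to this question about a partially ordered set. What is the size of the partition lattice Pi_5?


B(n) = number of set partitions of an n-element set.
B(n) satisfies the recurrence: B(n+1) = sum_k C(n,k)*B(k).
B(5) = 52


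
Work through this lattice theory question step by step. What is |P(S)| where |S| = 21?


Power set = 2^n.
2^21 = 2097152


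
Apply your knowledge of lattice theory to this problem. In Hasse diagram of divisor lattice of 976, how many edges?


A cover relation a -< b holds when a < b with no c strictly between.
Cover relations:
  1 -< 2
  1 -< 61
  2 -< 4
  2 -< 122
  4 -< 8
  4 -< 244
  8 -< 16
  8 -< 488
  ...5 more
Total: 13


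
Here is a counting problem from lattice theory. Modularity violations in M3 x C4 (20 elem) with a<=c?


Modular law: if a <= c then a v (b ^ c) = (a v b) ^ c.
Check all triples (a,b,c) with a <= c among 20 elements.
This lattice is modular (diamonds M_m and their chain-products are modular).
Total violating triples: 0


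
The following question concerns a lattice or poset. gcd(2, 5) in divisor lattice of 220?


Meet=gcd.
gcd(2,5)=1


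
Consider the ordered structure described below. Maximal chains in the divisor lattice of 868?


A maximal chain goes from the minimum element to a maximal element via cover relations.
Counting all min-to-max paths in the cover graph.
Total maximal chains: 12


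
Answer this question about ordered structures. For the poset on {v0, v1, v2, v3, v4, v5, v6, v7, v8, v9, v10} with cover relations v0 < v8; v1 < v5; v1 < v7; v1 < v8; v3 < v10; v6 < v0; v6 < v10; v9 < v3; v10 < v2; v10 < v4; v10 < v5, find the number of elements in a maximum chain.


A chain is a totally ordered subset; we count the number of elements in a maximum chain.
Compute, for each element x, the size of the longest chain ending at x:
  v1: 1
  v6: 1
  v9: 1
  v0: 2
  v3: 2
  v7: 2
  ...
A maximum chain: v9 < v3 < v10 < v2
Number of elements in the longest chain: 4


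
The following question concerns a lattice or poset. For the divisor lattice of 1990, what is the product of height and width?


Height = length of longest chain minus 1; width = size of largest antichain.
A maximum chain: 1 | 199 | 995 | 1990  (height 3).
A maximum antichain: {2, 5, 199}  (width 3).
Product = 3 * 3 = 9


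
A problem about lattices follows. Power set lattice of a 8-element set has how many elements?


Power set = 2^n.
2^8 = 256


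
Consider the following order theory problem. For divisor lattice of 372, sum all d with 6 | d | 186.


Interval [6,186] in divisors of 372: [6, 186]
Sum = 192


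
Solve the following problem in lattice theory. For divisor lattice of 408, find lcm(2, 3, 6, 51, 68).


In a divisor lattice, join = lcm (least common multiple).
Compute lcm iteratively: start with first element, then lcm(current, next).
Elements: [2, 3, 6, 51, 68]
lcm(2,3) = 6
lcm(6,6) = 6
lcm(6,51) = 102
lcm(102,68) = 204
Final lcm = 204


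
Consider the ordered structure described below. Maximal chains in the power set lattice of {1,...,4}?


A maximal chain goes from the minimum element to a maximal element via cover relations.
Counting all min-to-max paths in the cover graph.
Total maximal chains: 24


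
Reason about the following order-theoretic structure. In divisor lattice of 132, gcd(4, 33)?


Meet=gcd.
gcd(4,33)=1


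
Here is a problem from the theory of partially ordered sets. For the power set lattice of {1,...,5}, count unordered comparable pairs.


A comparable pair {a,b} has a < b or b < a in the order.
Count unordered pairs where one element is strictly below the other.
Examples: {{},{1}}, {{},{2}}, {{},{3}}, {{},{4}}, ...
Total comparable pairs: 211


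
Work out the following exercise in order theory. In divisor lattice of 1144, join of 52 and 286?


In a divisor lattice, join = lcm (least common multiple).
gcd(52,286) = 26
lcm(52,286) = 52*286/gcd = 14872/26 = 572


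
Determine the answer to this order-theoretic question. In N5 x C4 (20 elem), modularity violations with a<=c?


Modular law: if a <= c then a v (b ^ c) = (a v b) ^ c.
Check all triples (a,b,c) with a <= c among 20 elements.
  e.g. a=(a,0), b=(c,0), c=(b,0): lhs=(a,0) != rhs=(b,0)
  e.g. a=(a,0), b=(c,1), c=(b,0): lhs=(a,0) != rhs=(b,0)
Total violating triples: 40


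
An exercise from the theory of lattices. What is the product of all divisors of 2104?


Divisors of 2104: [1, 2, 4, 8, 263, 526, 1052, 2104]
Product = n^(d(n)/2) = 2104^(8/2)
Product = 19596699897856


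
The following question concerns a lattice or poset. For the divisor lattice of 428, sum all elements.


sigma(n) = sum of divisors.
Divisors of 428: [1, 2, 4, 107, 214, 428]
Sum = 756


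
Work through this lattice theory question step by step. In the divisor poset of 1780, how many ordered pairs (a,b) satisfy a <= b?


The order relation is {(a,b) : a <= b}, reflexive so it includes (a,a).
Examples: (1,1), (1,10), (1,178), (1,1780), (1,2), ...
Total ordered pairs: 54


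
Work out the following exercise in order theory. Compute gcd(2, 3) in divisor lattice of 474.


In a divisor lattice, meet = gcd (greatest common divisor).
By Euclidean algorithm or factoring: gcd(2,3) = 1


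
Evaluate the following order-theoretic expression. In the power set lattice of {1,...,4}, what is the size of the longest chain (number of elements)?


A chain is a totally ordered subset; we count the number of elements in a maximum chain.
Compute, for each element x, the size of the longest chain ending at x:
  {}: 1
  {1}: 2
  {2}: 2
  {3}: 2
  {4}: 2
  {1,2}: 3
  ...
A maximum chain: {} < {1} < {1,2} < {1,2,3} < {1,2,3,4}
Number of elements in the longest chain: 5


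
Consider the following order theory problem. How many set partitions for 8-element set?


B(n) = number of set partitions of an n-element set.
B(n) satisfies the recurrence: B(n+1) = sum_k C(n,k)*B(k).
B(8) = 4140


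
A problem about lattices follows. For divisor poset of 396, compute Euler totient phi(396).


phi(n) = n * prod_{p|n} (1 - 1/p).
Prime divisors of 396: [2, 3, 11]
phi(396) = 396 * (1 - 1/2) * (1 - 1/3) * (1 - 1/11)
phi(396) = 120


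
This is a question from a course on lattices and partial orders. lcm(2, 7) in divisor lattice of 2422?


Join=lcm.
gcd(2,7)=1
lcm=14


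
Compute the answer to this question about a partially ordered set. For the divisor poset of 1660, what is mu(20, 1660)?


In a divisor lattice, mu(a,b) = mu(b/a) where mu is the classical Mobius function.
b/a = 1660/20 = 83
Prime factorization of 83: primes [83]
83 is squarefree with 1 prime factor(s), so mu(83) = (-1)^1 = -1


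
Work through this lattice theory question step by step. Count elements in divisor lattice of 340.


Divisors of 340: [1, 2, 4, 5, 10, 17, 20, 34, 68, 85, 170, 340]
Count: 12


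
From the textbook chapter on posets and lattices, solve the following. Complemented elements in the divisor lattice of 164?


An element a is complemented if some b has a meet b = bottom, a join b = top.
a is complemented iff gcd(a, n/a)=1, i.e. a is a unitary divisor of 164.
Complemented elements: 1, 4, 41, 164
Count: 4


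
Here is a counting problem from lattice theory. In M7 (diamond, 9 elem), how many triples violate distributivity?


Distributive law: a ^ (b v c) = (a ^ b) v (a ^ c).
Check all 9^3 = 729 ordered triples (a,b,c).
  e.g. a=a1, b=a2, c=a3: lhs=a1 != rhs=0
  e.g. a=a1, b=a2, c=a4: lhs=a1 != rhs=0
Total violating triples: 210


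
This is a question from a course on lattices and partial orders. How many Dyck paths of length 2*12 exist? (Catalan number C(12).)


C(n) = C(2n, n) / (n+1).
C(24, 12) = 2704156
C(12) = 2704156 / 13 = 208012


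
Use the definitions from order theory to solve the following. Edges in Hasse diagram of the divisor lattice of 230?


A cover relation a -< b holds when a < b with no c strictly between.
Cover relations:
  1 -< 2
  1 -< 5
  1 -< 23
  2 -< 10
  2 -< 46
  5 -< 10
  5 -< 115
  10 -< 230
  ...4 more
Total: 12


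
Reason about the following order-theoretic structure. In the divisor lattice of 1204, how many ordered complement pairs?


Complement pair (a,b): a meet b = bottom, a join b = top.
Here: gcd(a,b)=1 and lcm(a,b)=1204, i.e. a*b=1204 with a,b coprime.
Pairs found: (1,1204), (4,301), (7,172), (28,43), ... (4 more)
Total ordered pairs: 8


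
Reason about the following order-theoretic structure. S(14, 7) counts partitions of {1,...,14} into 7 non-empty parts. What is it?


S(n,k) = k*S(n-1,k) + S(n-1,k-1).
S(13,7) = 5715424, S(13,6) = 9321312
S(14,7) = 7*5715424 + 9321312 = 40007968 + 9321312
S(14,7) = 49329280


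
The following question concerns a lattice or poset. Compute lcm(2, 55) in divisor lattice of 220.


In a divisor lattice, join = lcm (least common multiple).
gcd(2,55) = 1
lcm(2,55) = 2*55/gcd = 110/1 = 110


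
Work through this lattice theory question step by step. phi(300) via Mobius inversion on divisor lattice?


phi(n) = n * prod_{p|n} (1 - 1/p).
Prime divisors of 300: [2, 3, 5]
phi(300) = 300 * (1 - 1/2) * (1 - 1/3) * (1 - 1/5)
phi(300) = 80


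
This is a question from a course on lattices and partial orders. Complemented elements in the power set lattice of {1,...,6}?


An element a is complemented if some b has a meet b = bottom, a join b = top.
every subset A has complement S\A, so all elements are complemented.
Complemented elements: {}, {1}, {2}, {3}, {4}, {5}, ... (58 more)
Count: 64


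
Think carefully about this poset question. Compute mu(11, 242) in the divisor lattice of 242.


In a divisor lattice, mu(a,b) = mu(b/a) where mu is the classical Mobius function.
b/a = 242/11 = 22
Prime factorization of 22: primes [2, 11]
22 is squarefree with 2 prime factor(s), so mu(22) = (-1)^2 = 1


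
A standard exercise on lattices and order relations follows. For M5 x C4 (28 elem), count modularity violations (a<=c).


Modular law: if a <= c then a v (b ^ c) = (a v b) ^ c.
Check all triples (a,b,c) with a <= c among 28 elements.
This lattice is modular (diamonds M_m and their chain-products are modular).
Total violating triples: 0


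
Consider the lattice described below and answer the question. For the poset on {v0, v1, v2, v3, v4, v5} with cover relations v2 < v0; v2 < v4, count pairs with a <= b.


The order relation is {(a,b) : a <= b}, reflexive so it includes (a,a).
Examples: (v0,v0), (v1,v1), (v2,v0), (v2,v2), (v2,v4), ...
Total ordered pairs: 8


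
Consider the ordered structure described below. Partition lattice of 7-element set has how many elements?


B(n) = number of set partitions of an n-element set.
B(n) satisfies the recurrence: B(n+1) = sum_k C(n,k)*B(k).
B(7) = 877


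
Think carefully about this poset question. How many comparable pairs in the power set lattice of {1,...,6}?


A comparable pair {a,b} has a < b or b < a in the order.
Count unordered pairs where one element is strictly below the other.
Examples: {{},{1}}, {{},{2}}, {{},{3}}, {{},{4}}, ...
Total comparable pairs: 665


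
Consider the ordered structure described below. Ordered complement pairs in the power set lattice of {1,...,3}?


Complement pair (a,b): a meet b = bottom, a join b = top.
Here: A intersect B = {} and A union B = {1,...,3}.
Pairs found: ({},{1,2,3}), ({1},{2,3}), ({2},{1,3}), ({3},{1,2}), ... (4 more)
Total ordered pairs: 8


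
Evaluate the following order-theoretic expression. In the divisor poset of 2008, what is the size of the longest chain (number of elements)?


A chain is a totally ordered subset; we count the number of elements in a maximum chain.
Compute, for each element x, the size of the longest chain ending at x:
  1: 1
  2: 2
  251: 2
  4: 3
  8: 4
  502: 3
  ...
A maximum chain: 1 < 2 < 4 < 8 < 2008
Number of elements in the longest chain: 5


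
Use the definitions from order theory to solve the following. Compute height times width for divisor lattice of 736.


Height = length of longest chain minus 1; width = size of largest antichain.
A maximum chain: 1 | 23 | 46 | 92 | 184 | 368 | 736  (height 6).
A maximum antichain: {2, 23}  (width 2).
Product = 6 * 2 = 12


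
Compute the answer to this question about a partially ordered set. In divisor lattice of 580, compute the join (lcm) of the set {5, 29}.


In a divisor lattice, join = lcm (least common multiple).
Compute lcm iteratively: start with first element, then lcm(current, next).
Elements: [5, 29]
lcm(5,29) = 145
Final lcm = 145


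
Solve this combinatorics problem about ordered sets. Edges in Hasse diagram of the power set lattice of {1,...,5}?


A cover relation a -< b holds when a < b with no c strictly between.
Cover relations:
  {} -< {1}
  {} -< {2}
  {} -< {3}
  {} -< {4}
  {} -< {5}
  {1} -< {1,2}
  {1} -< {1,3}
  {1} -< {1,4}
  ...72 more
Total: 80


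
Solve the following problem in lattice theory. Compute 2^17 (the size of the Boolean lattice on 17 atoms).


Power set = 2^n.
2^17 = 131072


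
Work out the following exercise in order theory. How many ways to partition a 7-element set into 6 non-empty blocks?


S(n,k) = k*S(n-1,k) + S(n-1,k-1).
S(6,6) = 1, S(6,5) = 15
S(7,6) = 6*1 + 15 = 6 + 15
S(7,6) = 21


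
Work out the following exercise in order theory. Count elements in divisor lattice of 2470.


Divisors of 2470: [1, 2, 5, 10, 13, 19, 26, 38, 65, 95, 130, 190, 247, 494, 1235, 2470]
Count: 16


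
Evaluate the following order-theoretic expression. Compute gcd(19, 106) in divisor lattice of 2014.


In a divisor lattice, meet = gcd (greatest common divisor).
By Euclidean algorithm or factoring: gcd(19,106) = 1


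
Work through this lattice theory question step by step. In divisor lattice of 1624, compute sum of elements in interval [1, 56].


Interval [1,56] in divisors of 1624: [1, 2, 4, 7, 8, 14, 28, 56]
Sum = 120


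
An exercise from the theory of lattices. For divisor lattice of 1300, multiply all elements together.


Divisors of 1300: [1, 2, 4, 5, 10, 13, 20, 25, 26, 50, 52, 65, 100, 130, 260, 325, 650, 1300]
Product = n^(d(n)/2) = 1300^(18/2)
Product = 10604499373000000000000000000


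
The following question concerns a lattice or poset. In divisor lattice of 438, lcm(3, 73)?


Join=lcm.
gcd(3,73)=1
lcm=219


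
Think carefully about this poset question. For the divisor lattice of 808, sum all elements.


sigma(n) = sum of divisors.
Divisors of 808: [1, 2, 4, 8, 101, 202, 404, 808]
Sum = 1530


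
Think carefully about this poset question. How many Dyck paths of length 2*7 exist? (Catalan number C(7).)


C(n) = C(2n, n) / (n+1).
C(14, 7) = 3432
C(7) = 3432 / 8 = 429


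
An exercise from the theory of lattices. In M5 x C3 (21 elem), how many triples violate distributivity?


Distributive law: a ^ (b v c) = (a ^ b) v (a ^ c).
Check all 21^3 = 9261 ordered triples (a,b,c).
  e.g. a=(a1,0), b=(a2,0), c=(a3,0): lhs=(a1,0) != rhs=(0,0)
  e.g. a=(a1,0), b=(a2,0), c=(a3,1): lhs=(a1,0) != rhs=(0,0)
Total violating triples: 1620


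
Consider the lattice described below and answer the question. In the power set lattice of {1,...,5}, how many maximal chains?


A maximal chain goes from the minimum element to a maximal element via cover relations.
Counting all min-to-max paths in the cover graph.
Total maximal chains: 120


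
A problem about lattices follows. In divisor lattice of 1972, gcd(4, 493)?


Meet=gcd.
gcd(4,493)=1


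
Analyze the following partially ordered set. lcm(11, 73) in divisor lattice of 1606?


Join=lcm.
gcd(11,73)=1
lcm=803


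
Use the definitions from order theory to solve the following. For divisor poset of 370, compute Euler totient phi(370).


phi(n) = n * prod_{p|n} (1 - 1/p).
Prime divisors of 370: [2, 5, 37]
phi(370) = 370 * (1 - 1/2) * (1 - 1/5) * (1 - 1/37)
phi(370) = 144
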